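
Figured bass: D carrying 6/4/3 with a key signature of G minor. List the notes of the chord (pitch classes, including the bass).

A third above D in this key is F.
A fourth above D in this key is G.
A sixth above D in this key is Bb.
Together with the bass D, this spells G minor seventh in second inversion.

D, F, G, Bb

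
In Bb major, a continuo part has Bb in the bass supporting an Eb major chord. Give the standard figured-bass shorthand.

Bb is the fifth of Eb major, so the chord is in second inversion.
A triad in second inversion is figured 6/4, conventionally abbreviated 6/4.

6/4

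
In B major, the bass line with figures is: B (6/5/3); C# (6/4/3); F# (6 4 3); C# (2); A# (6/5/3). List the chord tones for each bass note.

B (6/5/3): B, D#, F#, G#.
C# (6/4/3): C#, E, F#, A#.
F# (6/4/3): F#, A#, B, D#.
C# (6/4/2): C#, D#, F#, A#.
A# (6/5/3): A#, C#, E, F#.

B, D#, F#, G# | C#, E, F#, A# | F#, A#, B, D# | C#, D#, F#, A# | A#, C#, E, F#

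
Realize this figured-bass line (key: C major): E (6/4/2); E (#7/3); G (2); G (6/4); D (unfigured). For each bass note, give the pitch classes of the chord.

E, F, A, C | E, G, B, D# | G, A, C, E | G, C, E | D, F, A

E (6/4/2): E, F, A, C.
E (#7/5/3): E, G, B, D#.
G (6/4/2): G, A, C, E.
G (6/4): G, C, E.
D (5/3): D, F, A.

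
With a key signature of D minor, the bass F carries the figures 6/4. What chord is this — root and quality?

The figures 6/4 indicate a triad in second inversion.
In second inversion the root lies a fourth above the bass: a fourth above F in D minor is Bb.
The chord tones are F, Bb, D, giving Bb major.

Bb major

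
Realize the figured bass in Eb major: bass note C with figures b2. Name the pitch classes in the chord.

C, Db, F, Ab

The written figures b2 are shorthand for 6/4/2: the 6/4 are implied.
A second above C in this key is D, lowered to Db by the flat.
A fourth above C in this key is F.
A sixth above C in this key is Ab.
Together with the bass C, this spells Db major seventh in third inversion.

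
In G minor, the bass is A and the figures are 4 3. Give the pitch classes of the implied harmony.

A, C, D, F

The written figures 4 3 are shorthand for 6/4/3: the 6 is implied.
A third above A in this key is C.
A fourth above A in this key is D.
A sixth above A in this key is F.
Together with the bass A, this spells D minor seventh in second inversion.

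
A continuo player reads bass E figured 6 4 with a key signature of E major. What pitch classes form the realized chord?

A fourth above E in this key is A.
A sixth above E in this key is C#.
Together with the bass E, this spells A major in second inversion.

E, A, C#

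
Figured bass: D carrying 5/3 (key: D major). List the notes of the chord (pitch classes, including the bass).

A third above D in this key is F#.
A fifth above D in this key is A.
Together with the bass D, this spells D major in root position.

D, F#, A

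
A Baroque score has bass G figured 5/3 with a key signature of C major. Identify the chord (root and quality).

G major

The figures 5/3 indicate a triad in root position.
In root position the bass is the root, so the root is G.
The chord tones are G, B, D, giving G major.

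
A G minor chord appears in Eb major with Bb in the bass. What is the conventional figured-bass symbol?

6

Bb is the third of G minor, so the chord is in first inversion.
A triad in first inversion is figured 6/3, conventionally abbreviated 6.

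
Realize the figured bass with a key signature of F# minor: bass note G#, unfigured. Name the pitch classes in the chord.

An unfigured bass implies 5/3.
A third above G# in this key is B.
A fifth above G# in this key is D.
Together with the bass G#, this spells G# diminished in root position.

G#, B, D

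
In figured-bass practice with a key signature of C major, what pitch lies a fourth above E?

Counting 3 letter steps above E lands on A; in C major, that letter is A.

A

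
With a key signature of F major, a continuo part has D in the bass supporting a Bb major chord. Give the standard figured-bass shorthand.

D is the third of Bb major, so the chord is in first inversion.
A triad in first inversion is figured 6/3, conventionally abbreviated 6.

6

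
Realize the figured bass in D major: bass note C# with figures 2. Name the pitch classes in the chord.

The written figures 2 are shorthand for 6/4/2: the 6/4 are implied.
A second above C# in this key is D.
A fourth above C# in this key is F#.
A sixth above C# in this key is A.
Together with the bass C#, this spells D major seventh in third inversion.

C#, D, F#, A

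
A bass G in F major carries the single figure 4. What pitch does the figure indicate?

Counting 3 letter steps above G lands on C; in F major, that letter is C.

C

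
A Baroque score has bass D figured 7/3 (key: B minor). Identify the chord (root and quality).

The figures 7/3 indicate a seventh chord in root position.
In root position the bass is the root, so the root is D.
The chord tones are D, F#, A, C#, giving D major seventh.

D major seventh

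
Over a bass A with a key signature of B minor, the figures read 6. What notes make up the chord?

A, C#, F#

The written figures 6 are shorthand for 6/3: the 3 is implied.
A third above A in this key is C#.
A sixth above A in this key is F#.
Together with the bass A, this spells F# minor in first inversion.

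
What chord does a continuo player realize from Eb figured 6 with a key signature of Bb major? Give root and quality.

C minor

The figures 6 indicate a triad in first inversion.
In first inversion the root lies a sixth above the bass: a sixth above Eb in Bb major is C.
The chord tones are Eb, G, C, giving C minor.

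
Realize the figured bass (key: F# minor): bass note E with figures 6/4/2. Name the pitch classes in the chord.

E, F#, A, C#

A second above E in this key is F#.
A fourth above E in this key is A.
A sixth above E in this key is C#.
Together with the bass E, this spells F# minor seventh in third inversion.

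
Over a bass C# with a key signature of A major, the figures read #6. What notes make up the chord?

C#, E, A#

The written figures #6 are shorthand for 6/3: the 3 is implied.
A third above C# in this key is E.
A sixth above C# in this key is A, raised to A# by the sharp.
Together with the bass C#, this spells A# diminished in first inversion.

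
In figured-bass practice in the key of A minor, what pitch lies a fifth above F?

C

Counting 4 letter steps above F lands on C; in A minor, that letter is C.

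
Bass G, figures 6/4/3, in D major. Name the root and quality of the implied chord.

C# half-diminished seventh

The figures 6/4/3 indicate a seventh chord in second inversion.
In second inversion the root lies a fourth above the bass: a fourth above G in D major is C#.
The chord tones are G, B, C#, E, giving C# half-diminished seventh.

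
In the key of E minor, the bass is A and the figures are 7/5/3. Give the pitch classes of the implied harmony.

A third above A in this key is C.
A fifth above A in this key is E.
A seventh above A in this key is G.
Together with the bass A, this spells A minor seventh in root position.

A, C, E, G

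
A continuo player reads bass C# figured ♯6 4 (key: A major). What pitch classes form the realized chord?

A fourth above C# in this key is F#.
A sixth above C# in this key is A, raised to A# by the sharp.
Together with the bass C#, this spells F# major in second inversion.

C#, F#, A#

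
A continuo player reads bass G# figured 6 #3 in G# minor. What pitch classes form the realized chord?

A third above G# in this key is B, raised to B# by the sharp.
A sixth above G# in this key is E.
Together with the bass G#, this spells E augmented in first inversion.

G#, B#, E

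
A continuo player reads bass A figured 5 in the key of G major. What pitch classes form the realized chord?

The written figures 5 are shorthand for 5/3: the 3 is implied.
A third above A in this key is C.
A fifth above A in this key is E.
Together with the bass A, this spells A minor in root position.

A, C, E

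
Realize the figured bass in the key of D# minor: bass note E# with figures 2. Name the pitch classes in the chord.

The written figures 2 are shorthand for 6/4/2: the 6/4 are implied.
A second above E# in this key is F#.
A fourth above E# in this key is A#.
A sixth above E# in this key is C#.
Together with the bass E#, this spells F# major seventh in third inversion.

E#, F#, A#, C#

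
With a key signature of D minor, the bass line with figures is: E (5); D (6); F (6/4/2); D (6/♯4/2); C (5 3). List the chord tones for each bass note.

E, G, Bb | D, F, Bb | F, G, Bb, D | D, E, G#, Bb | C, E, G

E (5/3): E, G, Bb.
D (6/3): D, F, Bb.
F (6/4/2): F, G, Bb, D.
D (6/#4/2): D, E, G#, Bb.
C (5/3): C, E, G.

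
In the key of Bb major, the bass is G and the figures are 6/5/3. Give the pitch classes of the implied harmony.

A third above G in this key is Bb.
A fifth above G in this key is D.
A sixth above G in this key is Eb.
Together with the bass G, this spells Eb major seventh in first inversion.

G, Bb, D, Eb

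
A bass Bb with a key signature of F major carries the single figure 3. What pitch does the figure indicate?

D

Counting 2 letter steps above Bb lands on D; in F major, that letter is D.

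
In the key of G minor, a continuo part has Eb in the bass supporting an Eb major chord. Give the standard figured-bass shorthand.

Eb is the root of Eb major, so the chord is in root position.
A triad in root position is figured 5/3, conventionally abbreviated (no figures — root-position triad).

no figures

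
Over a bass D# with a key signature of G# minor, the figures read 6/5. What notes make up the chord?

D#, F#, A#, B

The written figures 6/5 are shorthand for 6/5/3: the 3 is implied.
A third above D# in this key is F#.
A fifth above D# in this key is A#.
A sixth above D# in this key is B.
Together with the bass D#, this spells B major seventh in first inversion.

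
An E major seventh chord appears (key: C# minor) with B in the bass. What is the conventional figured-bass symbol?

4/3

B is the fifth of E major seventh, so the chord is in second inversion.
A seventh chord in second inversion is figured 6/4/3, conventionally abbreviated 4/3.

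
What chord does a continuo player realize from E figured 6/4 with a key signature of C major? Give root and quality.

The figures 6/4 indicate a triad in second inversion.
In second inversion the root lies a fourth above the bass: a fourth above E in C major is A.
The chord tones are E, A, C, giving A minor.

A minor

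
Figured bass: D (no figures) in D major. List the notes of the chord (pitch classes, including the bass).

An unfigured bass implies 5/3.
A third above D in this key is F#.
A fifth above D in this key is A.
Together with the bass D, this spells D major in root position.

D, F#, A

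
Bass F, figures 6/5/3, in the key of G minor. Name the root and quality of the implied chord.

D minor seventh

The figures 6/5/3 indicate a seventh chord in first inversion.
In first inversion the root lies a sixth above the bass: a sixth above F in G minor is D.
The chord tones are F, A, C, D, giving D minor seventh.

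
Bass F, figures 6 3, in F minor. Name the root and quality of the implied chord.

Db major

The figures 6 3 indicate a triad in first inversion.
In first inversion the root lies a sixth above the bass: a sixth above F in F minor is Db.
The chord tones are F, Ab, Db, giving Db major.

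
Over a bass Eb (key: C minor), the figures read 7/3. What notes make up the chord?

The written figures 7/3 are shorthand for 7/5/3: the 5 is implied.
A third above Eb in this key is G.
A fifth above Eb in this key is Bb.
A seventh above Eb in this key is D.
Together with the bass Eb, this spells Eb major seventh in root position.

Eb, G, Bb, D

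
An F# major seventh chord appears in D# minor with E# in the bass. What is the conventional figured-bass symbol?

E# is the seventh of F# major seventh, so the chord is in third inversion.
A seventh chord in third inversion is figured 6/4/2, conventionally abbreviated 4/2.

4/2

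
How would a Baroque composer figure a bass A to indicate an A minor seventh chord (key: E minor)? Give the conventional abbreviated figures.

7

A is the root of A minor seventh, so the chord is in root position.
A seventh chord in root position is figured 7/5/3, conventionally abbreviated 7.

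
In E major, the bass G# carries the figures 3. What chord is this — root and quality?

The figures 3 indicate a triad in root position.
In root position the bass is the root, so the root is G#.
The chord tones are G#, B, D#, giving G# minor.

G# minor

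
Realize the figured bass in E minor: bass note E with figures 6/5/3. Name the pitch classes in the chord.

A third above E in this key is G.
A fifth above E in this key is B.
A sixth above E in this key is C.
Together with the bass E, this spells C major seventh in first inversion.

E, G, B, C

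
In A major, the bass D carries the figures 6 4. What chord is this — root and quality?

The figures 6 4 indicate a triad in second inversion.
In second inversion the root lies a fourth above the bass: a fourth above D in A major is G#.
The chord tones are D, G#, B, giving G# diminished.

G# diminished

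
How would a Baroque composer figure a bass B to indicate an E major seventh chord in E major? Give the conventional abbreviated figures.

B is the fifth of E major seventh, so the chord is in second inversion.
A seventh chord in second inversion is figured 6/4/3, conventionally abbreviated 4/3.

4/3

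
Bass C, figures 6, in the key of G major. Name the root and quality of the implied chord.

The figures 6 indicate a triad in first inversion.
In first inversion the root lies a sixth above the bass: a sixth above C in G major is A.
The chord tones are C, E, A, giving A minor.

A minor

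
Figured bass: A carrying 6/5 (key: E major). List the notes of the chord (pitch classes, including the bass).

The written figures 6/5 are shorthand for 6/5/3: the 3 is implied.
A third above A in this key is C#.
A fifth above A in this key is E.
A sixth above A in this key is F#.
Together with the bass A, this spells F# minor seventh in first inversion.

A, C#, E, F#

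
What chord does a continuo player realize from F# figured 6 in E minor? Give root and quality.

D major

The figures 6 indicate a triad in first inversion.
In first inversion the root lies a sixth above the bass: a sixth above F# in E minor is D.
The chord tones are F#, A, D, giving D major.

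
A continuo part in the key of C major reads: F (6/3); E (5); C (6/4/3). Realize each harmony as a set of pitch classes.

F, A, D | E, G, B | C, E, F, A

F (6/3): F, A, D.
E (5/3): E, G, B.
C (6/4/3): C, E, F, A.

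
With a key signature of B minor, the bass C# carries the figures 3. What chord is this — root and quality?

C# diminished

The figures 3 indicate a triad in root position.
In root position the bass is the root, so the root is C#.
The chord tones are C#, E, G, giving C# diminished.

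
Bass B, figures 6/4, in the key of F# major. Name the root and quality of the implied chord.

The figures 6/4 indicate a triad in second inversion.
In second inversion the root lies a fourth above the bass: a fourth above B in F# major is E#.
The chord tones are B, E#, G#, giving E# diminished.

E# diminished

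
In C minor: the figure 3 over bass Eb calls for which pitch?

Counting 2 letter steps above Eb lands on G; in C minor, that letter is G.

G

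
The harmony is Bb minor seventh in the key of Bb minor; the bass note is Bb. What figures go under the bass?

7

Bb is the root of Bb minor seventh, so the chord is in root position.
A seventh chord in root position is figured 7/5/3, conventionally abbreviated 7.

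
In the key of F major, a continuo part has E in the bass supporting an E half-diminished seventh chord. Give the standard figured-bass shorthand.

E is the root of E half-diminished seventh, so the chord is in root position.
A seventh chord in root position is figured 7/5/3, conventionally abbreviated 7.

7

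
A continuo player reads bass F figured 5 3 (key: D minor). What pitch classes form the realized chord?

A third above F in this key is A.
A fifth above F in this key is C.
Together with the bass F, this spells F major in root position.

F, A, C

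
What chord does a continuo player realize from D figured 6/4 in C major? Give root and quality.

The figures 6/4 indicate a triad in second inversion.
In second inversion the root lies a fourth above the bass: a fourth above D in C major is G.
The chord tones are D, G, B, giving G major.

G major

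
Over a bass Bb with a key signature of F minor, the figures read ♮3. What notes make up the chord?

Bb, D, F

The written figures ♮3 are shorthand for 5/3: the 5 is implied.
A third above Bb in this key is Db, made natural (D) by the ♮ figure.
A fifth above Bb in this key is F.
Together with the bass Bb, this spells Bb major in root position.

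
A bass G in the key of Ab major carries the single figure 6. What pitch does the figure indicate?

Counting 5 letter steps above G lands on E; in Ab major, that letter is Eb.

Eb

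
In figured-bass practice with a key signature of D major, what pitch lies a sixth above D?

Counting 5 letter steps above D lands on B; in D major, that letter is B.

B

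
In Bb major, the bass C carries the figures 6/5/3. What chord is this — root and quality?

A half-diminished seventh

The figures 6/5/3 indicate a seventh chord in first inversion.
In first inversion the root lies a sixth above the bass: a sixth above C in Bb major is A.
The chord tones are C, Eb, G, A, giving A half-diminished seventh.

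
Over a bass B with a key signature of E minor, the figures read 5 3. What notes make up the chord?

A third above B in this key is D.
A fifth above B in this key is F#.
Together with the bass B, this spells B minor in root position.

B, D, F#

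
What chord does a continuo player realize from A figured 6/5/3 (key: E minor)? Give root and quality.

The figures 6/5/3 indicate a seventh chord in first inversion.
In first inversion the root lies a sixth above the bass: a sixth above A in E minor is F#.
The chord tones are A, C, E, F#, giving F# half-diminished seventh.

F# half-diminished seventh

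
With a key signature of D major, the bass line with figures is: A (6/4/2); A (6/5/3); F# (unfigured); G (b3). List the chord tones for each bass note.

A (6/4/2): A, B, D, F#.
A (6/5/3): A, C#, E, F#.
F# (5/3): F#, A, C#.
G (5/b3): G, Bb, D.

A, B, D, F# | A, C#, E, F# | F#, A, C# | G, Bb, D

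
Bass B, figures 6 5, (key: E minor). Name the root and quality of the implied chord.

The figures 6 5 indicate a seventh chord in first inversion.
In first inversion the root lies a sixth above the bass: a sixth above B in E minor is G.
The chord tones are B, D, F#, G, giving G major seventh.

G major seventh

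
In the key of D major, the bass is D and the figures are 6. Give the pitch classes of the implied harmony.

The written figures 6 are shorthand for 6/3: the 3 is implied.
A third above D in this key is F#.
A sixth above D in this key is B.
Together with the bass D, this spells B minor in first inversion.

D, F#, B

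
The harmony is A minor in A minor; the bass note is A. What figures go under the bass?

no figures

A is the root of A minor, so the chord is in root position.
A triad in root position is figured 5/3, conventionally abbreviated (no figures — root-position triad).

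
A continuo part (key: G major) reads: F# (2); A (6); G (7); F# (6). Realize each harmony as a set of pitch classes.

F# (6/4/2): F#, G, B, D.
A (6/3): A, C, F#.
G (7/5/3): G, B, D, F#.
F# (6/3): F#, A, D.

F#, G, B, D | A, C, F# | G, B, D, F# | F#, A, D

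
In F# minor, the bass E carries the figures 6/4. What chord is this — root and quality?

A major

The figures 6/4 indicate a triad in second inversion.
In second inversion the root lies a fourth above the bass: a fourth above E in F# minor is A.
The chord tones are E, A, C#, giving A major.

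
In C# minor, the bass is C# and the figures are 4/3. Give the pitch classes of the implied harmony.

The written figures 4/3 are shorthand for 6/4/3: the 6 is implied.
A third above C# in this key is E.
A fourth above C# in this key is F#.
A sixth above C# in this key is A.
Together with the bass C#, this spells F# minor seventh in second inversion.

C#, E, F#, A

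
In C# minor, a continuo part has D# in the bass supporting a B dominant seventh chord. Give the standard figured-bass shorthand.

D# is the third of B dominant seventh, so the chord is in first inversion.
A seventh chord in first inversion is figured 6/5/3, conventionally abbreviated 6/5.

6/5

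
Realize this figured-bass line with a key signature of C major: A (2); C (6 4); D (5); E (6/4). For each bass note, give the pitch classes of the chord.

A (6/4/2): A, B, D, F.
C (6/4): C, F, A.
D (5/3): D, F, A.
E (6/4): E, A, C.

A, B, D, F | C, F, A | D, F, A | E, A, C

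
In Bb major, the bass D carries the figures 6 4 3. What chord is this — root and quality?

G minor seventh

The figures 6 4 3 indicate a seventh chord in second inversion.
In second inversion the root lies a fourth above the bass: a fourth above D in Bb major is G.
The chord tones are D, F, G, Bb, giving G minor seventh.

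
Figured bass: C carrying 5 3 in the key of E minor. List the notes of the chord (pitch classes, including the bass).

A third above C in this key is E.
A fifth above C in this key is G.
Together with the bass C, this spells C major in root position.

C, E, G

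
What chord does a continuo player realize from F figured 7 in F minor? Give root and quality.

F minor seventh

The figures 7 indicate a seventh chord in root position.
In root position the bass is the root, so the root is F.
The chord tones are F, Ab, C, Eb, giving F minor seventh.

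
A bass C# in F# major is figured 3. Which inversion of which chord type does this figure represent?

triad, root position

3 is shorthand for 5/3.
Intervals of 5/3 above the bass form a triad; the bass is the root, so this is root position.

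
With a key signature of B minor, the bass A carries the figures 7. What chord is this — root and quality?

A dominant seventh

The figures 7 indicate a seventh chord in root position.
In root position the bass is the root, so the root is A.
The chord tones are A, C#, E, G, giving A dominant seventh.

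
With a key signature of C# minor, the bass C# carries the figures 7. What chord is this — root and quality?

The figures 7 indicate a seventh chord in root position.
In root position the bass is the root, so the root is C#.
The chord tones are C#, E, G#, B, giving C# minor seventh.

C# minor seventh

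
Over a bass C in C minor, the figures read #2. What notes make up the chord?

The written figures #2 are shorthand for 6/4/2: the 6/4 are implied.
A second above C in this key is D, raised to D# by the sharp.
A fourth above C in this key is F.
A sixth above C in this key is Ab.

C, D#, F, Ab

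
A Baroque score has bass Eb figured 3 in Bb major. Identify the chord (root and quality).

Eb major

The figures 3 indicate a triad in root position.
In root position the bass is the root, so the root is Eb.
The chord tones are Eb, G, Bb, giving Eb major.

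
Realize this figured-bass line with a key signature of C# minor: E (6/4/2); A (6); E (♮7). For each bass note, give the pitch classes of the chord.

E (6/4/2): E, F#, A, C#.
A (6/3): A, C#, F#.
E (♮7/5/3): E, G#, B, D.

E, F#, A, C# | A, C#, F# | E, G#, B, D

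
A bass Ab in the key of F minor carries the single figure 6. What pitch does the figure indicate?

Counting 5 letter steps above Ab lands on F; in F minor, that letter is F.

F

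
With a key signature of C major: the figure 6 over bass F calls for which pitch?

D

Counting 5 letter steps above F lands on D; in C major, that letter is D.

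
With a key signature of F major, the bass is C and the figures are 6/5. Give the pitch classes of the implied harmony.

The written figures 6/5 are shorthand for 6/5/3: the 3 is implied.
A third above C in this key is E.
A fifth above C in this key is G.
A sixth above C in this key is A.
Together with the bass C, this spells A minor seventh in first inversion.

C, E, G, A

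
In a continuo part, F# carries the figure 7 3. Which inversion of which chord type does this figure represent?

seventh chord, root position

7 3 is shorthand for 7/5/3.
Intervals of 7/5/3 above the bass form a seventh chord; the bass is the root, so this is root position.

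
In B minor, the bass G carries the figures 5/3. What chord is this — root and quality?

G major

The figures 5/3 indicate a triad in root position.
In root position the bass is the root, so the root is G.
The chord tones are G, B, D, giving G major.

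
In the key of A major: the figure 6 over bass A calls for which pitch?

F#

Counting 5 letter steps above A lands on F; in A major, that letter is F#.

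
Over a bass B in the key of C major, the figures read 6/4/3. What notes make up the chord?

B, D, E, G

A third above B in this key is D.
A fourth above B in this key is E.
A sixth above B in this key is G.
Together with the bass B, this spells E minor seventh in second inversion.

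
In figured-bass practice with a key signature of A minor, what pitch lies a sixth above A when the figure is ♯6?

F#

Counting 5 letter steps above A lands on F; in A minor, that letter is F.
The #6 figure raises it a semitone, giving F#.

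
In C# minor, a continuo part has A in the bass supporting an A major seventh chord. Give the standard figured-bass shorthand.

7

A is the root of A major seventh, so the chord is in root position.
A seventh chord in root position is figured 7/5/3, conventionally abbreviated 7.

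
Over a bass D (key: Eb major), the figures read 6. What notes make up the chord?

D, F, Bb

The written figures 6 are shorthand for 6/3: the 3 is implied.
A third above D in this key is F.
A sixth above D in this key is Bb.
Together with the bass D, this spells Bb major in first inversion.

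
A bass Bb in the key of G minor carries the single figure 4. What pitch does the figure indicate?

Eb

Counting 3 letter steps above Bb lands on E; in G minor, that letter is Eb.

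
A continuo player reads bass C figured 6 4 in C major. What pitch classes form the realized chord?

A fourth above C in this key is F.
A sixth above C in this key is A.
Together with the bass C, this spells F major in second inversion.

C, F, A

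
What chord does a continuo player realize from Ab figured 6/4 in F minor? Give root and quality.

The figures 6/4 indicate a triad in second inversion.
In second inversion the root lies a fourth above the bass: a fourth above Ab in F minor is Db.
The chord tones are Ab, Db, F, giving Db major.

Db major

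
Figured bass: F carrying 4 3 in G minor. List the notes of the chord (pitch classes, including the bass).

F, A, Bb, D

The written figures 4 3 are shorthand for 6/4/3: the 6 is implied.
A third above F in this key is A.
A fourth above F in this key is Bb.
A sixth above F in this key is D.
Together with the bass F, this spells Bb major seventh in second inversion.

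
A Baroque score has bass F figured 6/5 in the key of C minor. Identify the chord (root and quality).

The figures 6/5 indicate a seventh chord in first inversion.
In first inversion the root lies a sixth above the bass: a sixth above F in C minor is D.
The chord tones are F, Ab, C, D, giving D half-diminished seventh.

D half-diminished seventh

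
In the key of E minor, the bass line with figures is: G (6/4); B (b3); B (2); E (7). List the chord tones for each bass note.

G, C, E | B, Db, F# | B, C, E, G | E, G, B, D

G (6/4): G, C, E.
B (5/b3): B, Db, F#.
B (6/4/2): B, C, E, G.
E (7/5/3): E, G, B, D.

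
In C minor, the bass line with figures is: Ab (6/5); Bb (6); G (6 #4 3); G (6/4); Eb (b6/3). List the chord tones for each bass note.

Ab (6/5/3): Ab, C, Eb, F.
Bb (6/3): Bb, D, G.
G (6/#4/3): G, Bb, C#, Eb.
G (6/4): G, C, Eb.
Eb (b6/3): Eb, G, Cb.

Ab, C, Eb, F | Bb, D, G | G, Bb, C#, Eb | G, C, Eb | Eb, G, Cb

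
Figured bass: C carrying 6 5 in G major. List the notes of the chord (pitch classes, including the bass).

The written figures 6 5 are shorthand for 6/5/3: the 3 is implied.
A third above C in this key is E.
A fifth above C in this key is G.
A sixth above C in this key is A.
Together with the bass C, this spells A minor seventh in first inversion.

C, E, G, A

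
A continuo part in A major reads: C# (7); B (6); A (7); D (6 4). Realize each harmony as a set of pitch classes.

C#, E, G#, B | B, D, G# | A, C#, E, G# | D, G#, B

C# (7/5/3): C#, E, G#, B.
B (6/3): B, D, G#.
A (7/5/3): A, C#, E, G#.
D (6/4): D, G#, B.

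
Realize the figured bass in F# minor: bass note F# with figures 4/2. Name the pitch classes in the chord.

The written figures 4/2 are shorthand for 6/4/2: the 6 is implied.
A second above F# in this key is G#.
A fourth above F# in this key is B.
A sixth above F# in this key is D.
Together with the bass F#, this spells G# half-diminished seventh in third inversion.

F#, G#, B, D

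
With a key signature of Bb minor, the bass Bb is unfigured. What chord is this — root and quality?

An unfigured bass indicates a triad in root position.
In root position the bass is the root, so the root is Bb.
The chord tones are Bb, Db, F, giving Bb minor.

Bb minor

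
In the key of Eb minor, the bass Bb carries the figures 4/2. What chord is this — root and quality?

Cb major seventh

The figures 4/2 indicate a seventh chord in third inversion.
In third inversion the root lies a second above the bass: a second above Bb in Eb minor is Cb.
The chord tones are Bb, Cb, Eb, Gb, giving Cb major seventh.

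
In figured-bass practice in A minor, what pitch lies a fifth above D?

A

Counting 4 letter steps above D lands on A; in A minor, that letter is A.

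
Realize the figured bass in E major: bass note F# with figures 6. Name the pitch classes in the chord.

The written figures 6 are shorthand for 6/3: the 3 is implied.
A third above F# in this key is A.
A sixth above F# in this key is D#.
Together with the bass F#, this spells D# diminished in first inversion.

F#, A, D#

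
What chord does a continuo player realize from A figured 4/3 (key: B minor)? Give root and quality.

The figures 4/3 indicate a seventh chord in second inversion.
In second inversion the root lies a fourth above the bass: a fourth above A in B minor is D.
The chord tones are A, C#, D, F#, giving D major seventh.

D major seventh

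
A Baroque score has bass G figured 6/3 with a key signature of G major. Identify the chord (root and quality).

The figures 6/3 indicate a triad in first inversion.
In first inversion the root lies a sixth above the bass: a sixth above G in G major is E.
The chord tones are G, B, E, giving E minor.

E minor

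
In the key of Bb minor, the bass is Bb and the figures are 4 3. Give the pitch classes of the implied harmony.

Bb, Db, Eb, Gb

The written figures 4 3 are shorthand for 6/4/3: the 6 is implied.
A third above Bb in this key is Db.
A fourth above Bb in this key is Eb.
A sixth above Bb in this key is Gb.
Together with the bass Bb, this spells Eb minor seventh in second inversion.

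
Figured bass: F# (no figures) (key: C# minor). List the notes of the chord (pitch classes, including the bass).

F#, A, C#

An unfigured bass implies 5/3.
A third above F# in this key is A.
A fifth above F# in this key is C#.
Together with the bass F#, this spells F# minor in root position.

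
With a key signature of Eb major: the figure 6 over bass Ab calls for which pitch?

Counting 5 letter steps above Ab lands on F; in Eb major, that letter is F.

F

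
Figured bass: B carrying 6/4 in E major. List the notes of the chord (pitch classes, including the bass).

A fourth above B in this key is E.
A sixth above B in this key is G#.
Together with the bass B, this spells E major in second inversion.

B, E, G#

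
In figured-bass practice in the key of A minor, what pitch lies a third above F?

Counting 2 letter steps above F lands on A; in A minor, that letter is A.

A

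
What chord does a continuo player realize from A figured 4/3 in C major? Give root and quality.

D minor seventh

The figures 4/3 indicate a seventh chord in second inversion.
In second inversion the root lies a fourth above the bass: a fourth above A in C major is D.
The chord tones are A, C, D, F, giving D minor seventh.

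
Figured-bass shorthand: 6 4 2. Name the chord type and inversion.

seventh chord, third inversion

Intervals of 6/4/2 above the bass form a seventh chord; the bass is the seventh, so this is third inversion.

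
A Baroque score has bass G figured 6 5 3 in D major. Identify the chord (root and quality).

The figures 6 5 3 indicate a seventh chord in first inversion.
In first inversion the root lies a sixth above the bass: a sixth above G in D major is E.
The chord tones are G, B, D, E, giving E minor seventh.

E minor seventh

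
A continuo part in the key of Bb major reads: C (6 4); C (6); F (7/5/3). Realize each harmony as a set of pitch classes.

C (6/4): C, F, A.
C (6/3): C, Eb, A.
F (7/5/3): F, A, C, Eb.

C, F, A | C, Eb, A | F, A, C, Eb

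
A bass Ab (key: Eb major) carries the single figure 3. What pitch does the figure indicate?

C

Counting 2 letter steps above Ab lands on C; in Eb major, that letter is C.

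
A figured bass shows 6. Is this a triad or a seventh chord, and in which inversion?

6 is shorthand for 6/3.
Intervals of 6/3 above the bass form a triad; the bass is the third, so this is first inversion.

triad, first inversion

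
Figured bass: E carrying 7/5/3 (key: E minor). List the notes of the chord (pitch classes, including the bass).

E, G, B, D

A third above E in this key is G.
A fifth above E in this key is B.
A seventh above E in this key is D.
Together with the bass E, this spells E minor seventh in root position.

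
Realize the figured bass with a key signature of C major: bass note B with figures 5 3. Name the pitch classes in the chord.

A third above B in this key is D.
A fifth above B in this key is F.
Together with the bass B, this spells B diminished in root position.

B, D, F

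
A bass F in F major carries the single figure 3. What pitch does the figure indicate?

A

Counting 2 letter steps above F lands on A; in F major, that letter is A.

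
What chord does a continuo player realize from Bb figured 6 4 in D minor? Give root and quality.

The figures 6 4 indicate a triad in second inversion.
In second inversion the root lies a fourth above the bass: a fourth above Bb in D minor is E.
The chord tones are Bb, E, G, giving E diminished.

E diminished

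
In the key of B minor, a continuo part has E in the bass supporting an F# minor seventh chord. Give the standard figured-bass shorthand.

4/2

E is the seventh of F# minor seventh, so the chord is in third inversion.
A seventh chord in third inversion is figured 6/4/2, conventionally abbreviated 4/2.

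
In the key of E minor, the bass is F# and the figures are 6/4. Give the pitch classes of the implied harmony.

F#, B, D

A fourth above F# in this key is B.
A sixth above F# in this key is D.
Together with the bass F#, this spells B minor in second inversion.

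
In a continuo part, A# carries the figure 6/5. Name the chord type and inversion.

6/5 is shorthand for 6/5/3.
Intervals of 6/5/3 above the bass form a seventh chord; the bass is the third, so this is first inversion.

seventh chord, first inversion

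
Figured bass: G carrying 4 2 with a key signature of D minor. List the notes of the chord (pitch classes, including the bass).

G, A, C, E

The written figures 4 2 are shorthand for 6/4/2: the 6 is implied.
A second above G in this key is A.
A fourth above G in this key is C.
A sixth above G in this key is E.
Together with the bass G, this spells A minor seventh in third inversion.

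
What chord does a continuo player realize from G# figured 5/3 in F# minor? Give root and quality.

The figures 5/3 indicate a triad in root position.
In root position the bass is the root, so the root is G#.
The chord tones are G#, B, D, giving G# diminished.

G# diminished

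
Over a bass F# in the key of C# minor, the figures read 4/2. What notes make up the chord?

The written figures 4/2 are shorthand for 6/4/2: the 6 is implied.
A second above F# in this key is G#.
A fourth above F# in this key is B.
A sixth above F# in this key is D#.
Together with the bass F#, this spells G# minor seventh in third inversion.

F#, G#, B, D#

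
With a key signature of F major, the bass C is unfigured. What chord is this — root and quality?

An unfigured bass indicates a triad in root position.
In root position the bass is the root, so the root is C.
The chord tones are C, E, G, giving C major.

C major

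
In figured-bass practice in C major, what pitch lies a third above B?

Counting 2 letter steps above B lands on D; in C major, that letter is D.

D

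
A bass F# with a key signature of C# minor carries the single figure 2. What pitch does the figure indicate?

G#

Counting 1 letter step above F# lands on G; in C# minor, that letter is G#.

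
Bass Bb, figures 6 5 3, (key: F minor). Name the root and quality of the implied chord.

The figures 6 5 3 indicate a seventh chord in first inversion.
In first inversion the root lies a sixth above the bass: a sixth above Bb in F minor is G.
The chord tones are Bb, Db, F, G, giving G half-diminished seventh.

G half-diminished seventh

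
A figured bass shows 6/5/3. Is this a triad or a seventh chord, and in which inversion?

Intervals of 6/5/3 above the bass form a seventh chord; the bass is the third, so this is first inversion.

seventh chord, first inversion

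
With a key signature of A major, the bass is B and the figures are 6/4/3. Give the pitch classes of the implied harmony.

B, D, E, G#

A third above B in this key is D.
A fourth above B in this key is E.
A sixth above B in this key is G#.
Together with the bass B, this spells E dominant seventh in second inversion.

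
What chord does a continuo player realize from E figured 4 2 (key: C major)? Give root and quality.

The figures 4 2 indicate a seventh chord in third inversion.
In third inversion the root lies a second above the bass: a second above E in C major is F.
The chord tones are E, F, A, C, giving F major seventh.

F major seventh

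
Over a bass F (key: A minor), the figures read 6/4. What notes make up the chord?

F, B, D

A fourth above F in this key is B.
A sixth above F in this key is D.
Together with the bass F, this spells B diminished in second inversion.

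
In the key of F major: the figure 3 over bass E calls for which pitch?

Counting 2 letter steps above E lands on G; in F major, that letter is G.

G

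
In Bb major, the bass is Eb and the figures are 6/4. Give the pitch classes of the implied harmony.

Eb, A, C

A fourth above Eb in this key is A.
A sixth above Eb in this key is C.
Together with the bass Eb, this spells A diminished in second inversion.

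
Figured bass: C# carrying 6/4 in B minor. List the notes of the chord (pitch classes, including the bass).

A fourth above C# in this key is F#.
A sixth above C# in this key is A.
Together with the bass C#, this spells F# minor in second inversion.

C#, F#, A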